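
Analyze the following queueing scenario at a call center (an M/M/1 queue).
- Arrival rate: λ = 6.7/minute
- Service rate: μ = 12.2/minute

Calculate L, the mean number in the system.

ρ = λ/μ = 6.7/12.2 = 0.5492
For M/M/1: L = λ/(μ-λ)
L = 6.7/(12.2-6.7) = 6.7/5.50
L = 1.2182 calls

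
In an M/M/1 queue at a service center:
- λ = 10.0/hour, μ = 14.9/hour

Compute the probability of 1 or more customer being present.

ρ = λ/μ = 10.0/14.9 = 0.6711
P(N ≥ n) = ρⁿ
P(N ≥ 1) = 0.6711^1
P(N ≥ 1) = 0.6711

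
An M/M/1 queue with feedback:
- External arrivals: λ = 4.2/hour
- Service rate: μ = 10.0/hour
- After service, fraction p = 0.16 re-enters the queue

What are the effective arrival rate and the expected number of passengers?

Effective arrival rate: λ_eff = λ/(1-p) = 4.2/(1-0.16) = 4.2/0.84 = 5.0000
ρ = λ_eff/μ = 5.0000/10.0 = 0.5000
L = ρ/(1-ρ) = 0.5000/(1-0.5000) = 1.0000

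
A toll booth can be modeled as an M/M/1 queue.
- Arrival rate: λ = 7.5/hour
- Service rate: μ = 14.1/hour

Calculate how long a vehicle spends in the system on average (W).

First, compute utilization: ρ = λ/μ = 7.5/14.1 = 0.5319
For M/M/1: W = 1/(μ-λ)
W = 1/(14.1-7.5) = 1/6.60
W = 0.1515 hours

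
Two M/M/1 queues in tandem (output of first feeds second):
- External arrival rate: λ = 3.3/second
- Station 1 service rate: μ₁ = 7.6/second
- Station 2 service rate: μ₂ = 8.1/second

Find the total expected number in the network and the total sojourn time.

By Jackson's theorem, each station behaves as independent M/M/1.
Station 1: ρ₁ = 3.3/7.6 = 0.4342, L₁ = ρ₁/(1-ρ₁) = λ/(μ₁-λ) = 3.3/4.30 = 0.7674
Station 2: ρ₂ = 3.3/8.1 = 0.4074, L₂ = ρ₂/(1-ρ₂) = λ/(μ₂-λ) = 3.3/4.80 = 0.6875
Total: L = L₁ + L₂ = 0.7674 + 0.6875 = 1.4549
W = L/λ = 1.4549/3.3 = 0.4409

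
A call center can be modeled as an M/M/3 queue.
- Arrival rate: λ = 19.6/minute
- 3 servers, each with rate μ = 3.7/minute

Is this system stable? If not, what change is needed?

Stability requires ρ = λ/(cμ) < 1
ρ = 19.6/(3 × 3.7) = 19.6/11.10 = 1.7658
Since 1.7658 ≥ 1, the system is UNSTABLE.
Need c > λ/μ = 19.6/3.7 = 5.30.
Minimum servers needed: c = 6.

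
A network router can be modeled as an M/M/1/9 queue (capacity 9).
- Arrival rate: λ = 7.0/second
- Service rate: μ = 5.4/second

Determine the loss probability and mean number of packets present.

ρ = λ/μ = 7.0/5.4 = 1.2963
P₀ = (1-ρ)/(1-ρ^(K+1)) = (1-1.2963)/(1-1.2963^10) = -0.2963/-12.3985 = 0.02390
P_K = P₀×ρ^K = 0.02390 × 1.2963^9 = 0.02390 × 10.3359 = 0.2470
Blocking probability P_9 = 0.2470 (24.70%)
L = ρ[1 - (K+1)ρ^K + Kρ^(K+1)] / [(1-ρ)(1-ρ^(K+1))]
L = 1.2963 × (1 - 10×10.33593 + 9×13.39847) / ((1 - 1.2963) × (1 - 13.39847)) = 6.4316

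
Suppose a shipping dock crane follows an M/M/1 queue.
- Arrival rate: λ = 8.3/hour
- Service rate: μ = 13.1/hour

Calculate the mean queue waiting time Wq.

First, compute utilization: ρ = λ/μ = 8.3/13.1 = 0.6336
For M/M/1: Wq = λ/(μ(μ-λ))
Wq = 8.3/(13.1 × (13.1-8.3))
Wq = 8.3/(13.1 × 4.80)
Wq = 0.1320 hours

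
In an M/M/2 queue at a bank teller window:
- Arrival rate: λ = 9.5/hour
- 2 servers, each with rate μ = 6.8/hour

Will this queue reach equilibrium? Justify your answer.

Stability requires ρ = λ/(cμ) < 1
ρ = 9.5/(2 × 6.8) = 9.5/13.60 = 0.6985
Since 0.6985 < 1, the system is STABLE.
The servers are busy 69.85% of the time.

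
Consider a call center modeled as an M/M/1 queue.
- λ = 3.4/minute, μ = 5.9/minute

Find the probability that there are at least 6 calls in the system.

ρ = λ/μ = 3.4/5.9 = 0.57627
P(N ≥ n) = ρⁿ
P(N ≥ 6) = 0.57627^6
P(N ≥ 6) = 0.03662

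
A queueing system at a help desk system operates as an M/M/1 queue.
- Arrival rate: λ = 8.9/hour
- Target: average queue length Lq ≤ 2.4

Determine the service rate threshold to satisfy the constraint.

For M/M/1: Lq = λ²/(μ(μ-λ))
Need Lq ≤ 2.4, i.e. μ(μ-λ) ≥ λ²/2.4
μ² - 8.9μ - 79.21/2.4 ≥ 0  →  μ² - 8.9μ - 33.00417 ≥ 0
Quadratic formula (positive root): μ = [λ + √(λ² + 4×33.00417)]/2
Discriminant: 79.21 + 4×33.00417 = 211.2267, √211.2267 = 14.5336
μ ≥ (8.9 + 14.5336)/2 = 11.7168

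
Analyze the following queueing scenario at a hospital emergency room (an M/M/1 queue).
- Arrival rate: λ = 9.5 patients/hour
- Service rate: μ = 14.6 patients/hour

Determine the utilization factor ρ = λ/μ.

Server utilization: ρ = λ/μ
ρ = 9.5/14.6 = 0.6507
The server is busy 65.07% of the time.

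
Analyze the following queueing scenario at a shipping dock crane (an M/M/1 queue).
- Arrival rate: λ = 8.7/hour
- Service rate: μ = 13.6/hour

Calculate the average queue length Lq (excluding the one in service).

ρ = λ/μ = 8.7/13.6 = 0.6397
For M/M/1: Lq = λ²/(μ(μ-λ))
Lq = 75.69/(13.6 × 4.90)
Lq = 1.1358 containers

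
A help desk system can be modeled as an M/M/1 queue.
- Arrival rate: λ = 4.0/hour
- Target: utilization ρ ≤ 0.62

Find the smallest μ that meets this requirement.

ρ = λ/μ, so μ = λ/ρ
μ ≥ 4.0/0.62 = 6.4516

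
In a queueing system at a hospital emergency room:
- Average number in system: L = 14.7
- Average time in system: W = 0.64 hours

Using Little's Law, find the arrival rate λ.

Little's Law: L = λW, so λ = L/W
λ = 14.7/0.64 = 22.9688 patients/hour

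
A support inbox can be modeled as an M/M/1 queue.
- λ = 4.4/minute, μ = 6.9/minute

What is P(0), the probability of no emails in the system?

ρ = λ/μ = 4.4/6.9 = 0.6377
P(0) = 1 - ρ = 1 - 0.6377 = 0.3623
The server is idle 36.23% of the time.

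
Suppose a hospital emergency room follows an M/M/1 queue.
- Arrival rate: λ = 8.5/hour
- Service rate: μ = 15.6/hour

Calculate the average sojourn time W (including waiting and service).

First, compute utilization: ρ = λ/μ = 8.5/15.6 = 0.5449
For M/M/1: W = 1/(μ-λ)
W = 1/(15.6-8.5) = 1/7.10
W = 0.1408 hours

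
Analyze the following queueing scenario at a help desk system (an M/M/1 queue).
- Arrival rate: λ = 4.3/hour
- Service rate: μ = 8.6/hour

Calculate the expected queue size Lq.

ρ = λ/μ = 4.3/8.6 = 0.5000
For M/M/1: Lq = λ²/(μ(μ-λ))
Lq = 18.49/(8.6 × 4.30)
Lq = 0.5000 tickets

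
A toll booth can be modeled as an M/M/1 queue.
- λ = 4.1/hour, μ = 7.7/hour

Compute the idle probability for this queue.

ρ = λ/μ = 4.1/7.7 = 0.5325
P(0) = 1 - ρ = 1 - 0.5325 = 0.4675
The server is idle 46.75% of the time.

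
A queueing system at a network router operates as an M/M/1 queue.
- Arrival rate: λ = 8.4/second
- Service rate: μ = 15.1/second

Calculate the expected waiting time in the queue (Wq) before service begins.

First, compute utilization: ρ = λ/μ = 8.4/15.1 = 0.5563
For M/M/1: Wq = λ/(μ(μ-λ))
Wq = 8.4/(15.1 × (15.1-8.4))
Wq = 8.4/(15.1 × 6.70)
Wq = 0.08303 seconds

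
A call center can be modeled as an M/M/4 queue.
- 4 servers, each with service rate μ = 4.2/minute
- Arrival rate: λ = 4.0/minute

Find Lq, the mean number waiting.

Traffic intensity: ρ = λ/(cμ) = 4.0/(4×4.2) = 0.2381
Since ρ = 0.2381 < 1, system is stable.
Offered load a = λ/μ = cρ = 4.0/4.2 = 0.9524
P₀ = [ Σₙ₌₀^3 aⁿ/n! + a^4/(4!(1-ρ)) ]⁻¹
Σ = a^0/0! + a^1/1! + a^2/2! + a^3/3! = 1.0000 + 0.9524 + 0.4535 + 0.1440 = 2.5499
a^4/(4!(1-ρ)) = 0.8227/(24 × 0.7619) = 0.04499
P₀ = 1/(2.5499 + 0.04499) = 0.3854
Lq = P₀·a^4·ρ / (4!(1-ρ)²) = 0.38538 × 0.82270 × 0.23810 / (24 × 0.58050) = 0.005418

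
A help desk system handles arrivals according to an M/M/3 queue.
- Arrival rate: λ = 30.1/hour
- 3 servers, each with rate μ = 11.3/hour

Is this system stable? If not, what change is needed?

Stability requires ρ = λ/(cμ) < 1
ρ = 30.1/(3 × 11.3) = 30.1/33.90 = 0.8879
Since 0.8879 < 1, the system is STABLE.
The servers are busy 88.79% of the time.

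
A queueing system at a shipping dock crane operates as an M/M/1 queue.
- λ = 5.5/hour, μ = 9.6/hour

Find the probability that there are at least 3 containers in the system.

ρ = λ/μ = 5.5/9.6 = 0.57292
P(N ≥ n) = ρⁿ
P(N ≥ 3) = 0.57292^3
P(N ≥ 3) = 0.1881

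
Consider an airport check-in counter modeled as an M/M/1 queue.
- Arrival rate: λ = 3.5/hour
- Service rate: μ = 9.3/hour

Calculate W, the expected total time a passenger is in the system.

First, compute utilization: ρ = λ/μ = 3.5/9.3 = 0.3763
For M/M/1: W = 1/(μ-λ)
W = 1/(9.3-3.5) = 1/5.80
W = 0.1724 hours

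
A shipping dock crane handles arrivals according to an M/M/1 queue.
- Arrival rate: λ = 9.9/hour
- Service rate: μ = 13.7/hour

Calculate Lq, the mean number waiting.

ρ = λ/μ = 9.9/13.7 = 0.7226
For M/M/1: Lq = λ²/(μ(μ-λ))
Lq = 98.01/(13.7 × 3.80)
Lq = 1.8826 containers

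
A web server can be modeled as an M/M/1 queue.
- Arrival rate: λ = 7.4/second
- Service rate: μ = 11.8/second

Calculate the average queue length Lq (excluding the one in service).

ρ = λ/μ = 7.4/11.8 = 0.6271
For M/M/1: Lq = λ²/(μ(μ-λ))
Lq = 54.76/(11.8 × 4.40)
Lq = 1.0547 requests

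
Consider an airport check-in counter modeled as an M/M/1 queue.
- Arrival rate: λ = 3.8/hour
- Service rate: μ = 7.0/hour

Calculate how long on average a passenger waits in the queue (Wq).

First, compute utilization: ρ = λ/μ = 3.8/7.0 = 0.5429
For M/M/1: Wq = λ/(μ(μ-λ))
Wq = 3.8/(7.0 × (7.0-3.8))
Wq = 3.8/(7.0 × 3.20)
Wq = 0.1696 hours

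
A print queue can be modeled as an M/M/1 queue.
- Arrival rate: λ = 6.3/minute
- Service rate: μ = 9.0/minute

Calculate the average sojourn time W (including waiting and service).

First, compute utilization: ρ = λ/μ = 6.3/9.0 = 0.7000
For M/M/1: W = 1/(μ-λ)
W = 1/(9.0-6.3) = 1/2.70
W = 0.3704 minutes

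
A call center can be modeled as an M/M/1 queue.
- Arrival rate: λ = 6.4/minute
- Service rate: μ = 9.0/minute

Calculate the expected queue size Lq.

ρ = λ/μ = 6.4/9.0 = 0.7111
For M/M/1: Lq = λ²/(μ(μ-λ))
Lq = 40.96/(9.0 × 2.60)
Lq = 1.7504 calls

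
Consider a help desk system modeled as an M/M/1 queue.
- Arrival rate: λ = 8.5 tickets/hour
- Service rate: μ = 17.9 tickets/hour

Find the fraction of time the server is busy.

Server utilization: ρ = λ/μ
ρ = 8.5/17.9 = 0.4749
The server is busy 47.49% of the time.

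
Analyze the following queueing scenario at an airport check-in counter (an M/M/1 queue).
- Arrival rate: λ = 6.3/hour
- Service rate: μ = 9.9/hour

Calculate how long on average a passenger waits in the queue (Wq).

First, compute utilization: ρ = λ/μ = 6.3/9.9 = 0.6364
For M/M/1: Wq = λ/(μ(μ-λ))
Wq = 6.3/(9.9 × (9.9-6.3))
Wq = 6.3/(9.9 × 3.60)
Wq = 0.1768 hours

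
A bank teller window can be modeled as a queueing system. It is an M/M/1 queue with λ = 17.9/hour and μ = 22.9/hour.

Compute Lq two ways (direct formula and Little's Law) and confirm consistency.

Method 1 (direct): Lq = λ²/(μ(μ-λ)) = 320.41/(22.9 × 5.00) = 2.7983

Method 2 (Little's Law):
W = 1/(μ-λ) = 1/5.00 = 0.2000
Wq = W - 1/μ = 0.2000 - 0.04367 = 0.15633
Lq = λWq = 17.9 × 0.15633 = 2.7983 ✔ (matches Method 1)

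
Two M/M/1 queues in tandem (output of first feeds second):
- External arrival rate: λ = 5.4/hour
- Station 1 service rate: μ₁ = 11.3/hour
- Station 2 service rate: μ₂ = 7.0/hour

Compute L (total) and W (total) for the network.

By Jackson's theorem, each station behaves as independent M/M/1.
Station 1: ρ₁ = 5.4/11.3 = 0.4779, L₁ = ρ₁/(1-ρ₁) = λ/(μ₁-λ) = 5.4/5.90 = 0.9153
Station 2: ρ₂ = 5.4/7.0 = 0.7714, L₂ = ρ₂/(1-ρ₂) = λ/(μ₂-λ) = 5.4/1.60 = 3.3750
Total: L = L₁ + L₂ = 0.9153 + 3.3750 = 4.2903
W = L/λ = 4.2903/5.4 = 0.7945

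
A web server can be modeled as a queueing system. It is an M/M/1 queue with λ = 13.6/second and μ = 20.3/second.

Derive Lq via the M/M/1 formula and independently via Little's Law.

Method 1 (direct): Lq = λ²/(μ(μ-λ)) = 184.96/(20.3 × 6.70) = 1.3599

Method 2 (Little's Law):
W = 1/(μ-λ) = 1/6.70 = 0.14925
Wq = W - 1/μ = 0.14925 - 0.049261 = 0.09999
Lq = λWq = 13.6 × 0.09999 = 1.3599 ✔ (matches Method 1)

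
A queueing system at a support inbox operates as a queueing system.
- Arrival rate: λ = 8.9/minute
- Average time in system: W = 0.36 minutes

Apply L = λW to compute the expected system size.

Little's Law: L = λW
L = 8.9 × 0.36 = 3.2040 emails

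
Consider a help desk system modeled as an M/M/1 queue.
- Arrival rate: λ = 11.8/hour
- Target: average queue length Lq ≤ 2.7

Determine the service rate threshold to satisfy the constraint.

For M/M/1: Lq = λ²/(μ(μ-λ))
Need Lq ≤ 2.7, i.e. μ(μ-λ) ≥ λ²/2.7
μ² - 11.8μ - 139.24/2.7 ≥ 0  →  μ² - 11.8μ - 51.57037 ≥ 0
Quadratic formula (positive root): μ = [λ + √(λ² + 4×51.57037)]/2
Discriminant: 139.24 + 4×51.57037 = 345.5215, √345.5215 = 18.5882
μ ≥ (11.8 + 18.5882)/2 = 15.1941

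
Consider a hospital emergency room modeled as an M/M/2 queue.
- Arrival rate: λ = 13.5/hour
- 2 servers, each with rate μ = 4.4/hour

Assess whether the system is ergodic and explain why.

Stability requires ρ = λ/(cμ) < 1
ρ = 13.5/(2 × 4.4) = 13.5/8.80 = 1.5341
Since 1.5341 ≥ 1, the system is UNSTABLE.
Need c > λ/μ = 13.5/4.4 = 3.07.
Minimum servers needed: c = 4.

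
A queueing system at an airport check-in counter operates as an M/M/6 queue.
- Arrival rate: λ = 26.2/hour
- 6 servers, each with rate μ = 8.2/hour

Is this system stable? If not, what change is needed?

Stability requires ρ = λ/(cμ) < 1
ρ = 26.2/(6 × 8.2) = 26.2/49.20 = 0.5325
Since 0.5325 < 1, the system is STABLE.
The servers are busy 53.25% of the time.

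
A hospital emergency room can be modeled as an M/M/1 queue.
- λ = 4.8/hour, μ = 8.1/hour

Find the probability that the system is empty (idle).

ρ = λ/μ = 4.8/8.1 = 0.5926
P(0) = 1 - ρ = 1 - 0.5926 = 0.4074
The server is idle 40.74% of the time.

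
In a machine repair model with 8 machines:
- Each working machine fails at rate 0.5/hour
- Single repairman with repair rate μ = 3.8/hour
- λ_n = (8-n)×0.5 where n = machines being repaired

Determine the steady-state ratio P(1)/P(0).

P(1)/P(0) = ∏_{i=0}^{1-1} λ_i/μ_{i+1}
= (8-0)×0.5/3.8
= 1.0526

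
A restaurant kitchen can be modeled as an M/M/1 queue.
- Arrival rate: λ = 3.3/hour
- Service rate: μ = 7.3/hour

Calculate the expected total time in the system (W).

First, compute utilization: ρ = λ/μ = 3.3/7.3 = 0.4521
For M/M/1: W = 1/(μ-λ)
W = 1/(7.3-3.3) = 1/4.00
W = 0.2500 hours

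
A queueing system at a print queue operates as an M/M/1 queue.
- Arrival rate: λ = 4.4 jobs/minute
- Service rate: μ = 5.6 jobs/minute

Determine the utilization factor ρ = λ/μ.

Server utilization: ρ = λ/μ
ρ = 4.4/5.6 = 0.7857
The server is busy 78.57% of the time.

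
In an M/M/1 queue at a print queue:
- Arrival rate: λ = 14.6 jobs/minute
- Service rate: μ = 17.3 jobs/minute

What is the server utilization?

Server utilization: ρ = λ/μ
ρ = 14.6/17.3 = 0.8439
The server is busy 84.39% of the time.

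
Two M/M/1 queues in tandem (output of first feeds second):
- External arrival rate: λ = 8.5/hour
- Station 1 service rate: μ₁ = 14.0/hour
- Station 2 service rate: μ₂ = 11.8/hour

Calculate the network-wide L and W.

By Jackson's theorem, each station behaves as independent M/M/1.
Station 1: ρ₁ = 8.5/14.0 = 0.6071, L₁ = ρ₁/(1-ρ₁) = λ/(μ₁-λ) = 8.5/5.50 = 1.54545
Station 2: ρ₂ = 8.5/11.8 = 0.7203, L₂ = ρ₂/(1-ρ₂) = λ/(μ₂-λ) = 8.5/3.30 = 2.57576
Total: L = L₁ + L₂ = 1.54545 + 2.57576 = 4.1212
W = L/λ = 4.1212/8.5 = 0.4848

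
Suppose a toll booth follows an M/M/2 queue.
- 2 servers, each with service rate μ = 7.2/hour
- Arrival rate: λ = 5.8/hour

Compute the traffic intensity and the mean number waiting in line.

Traffic intensity: ρ = λ/(cμ) = 5.8/(2×7.2) = 0.4028
Since ρ = 0.4028 < 1, system is stable.
Offered load a = λ/μ = cρ = 5.8/7.2 = 0.8056
P₀ = [ Σₙ₌₀^1 aⁿ/n! + a^2/(2!(1-ρ)) ]⁻¹
Σ = a^0/0! + a^1/1! = 1.0000 + 0.8056 = 1.8056
a^2/(2!(1-ρ)) = 0.6489/(2 × 0.5972) = 0.5433
P₀ = 1/(1.8056 + 0.5433) = 0.4257
Lq = P₀·a^2·ρ / (2!(1-ρ)²) = 0.4257 × 0.6489 × 0.4028 / (2 × 0.3567) = 0.1560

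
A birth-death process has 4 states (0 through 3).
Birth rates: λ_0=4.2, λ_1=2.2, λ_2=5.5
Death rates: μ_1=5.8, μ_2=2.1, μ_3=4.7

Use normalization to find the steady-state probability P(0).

Ratios P(n)/P(0) = (λ₀···λₙ₋₁)/(μ₁···μₙ):
P(1)/P(0) = (4.2)/(5.8) = 0.72414
P(2)/P(0) = (4.2×2.2)/(5.8×2.1) = 0.75862
P(3)/P(0) = (4.2×2.2×5.5)/(5.8×2.1×4.7) = 0.88775

Normalization: ∑ P(n) = 1
P(0) × (1.0000 + 0.72414 + 0.75862 + 0.88775) = 1
P(0) × 3.3705 = 1
P(0) = 1/3.3705 = 0.2967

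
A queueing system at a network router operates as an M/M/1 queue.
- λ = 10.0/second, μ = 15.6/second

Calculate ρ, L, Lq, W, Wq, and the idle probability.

Step 1: ρ = λ/μ = 10.0/15.6 = 0.6410
Step 2: L = λ/(μ-λ) = 10.0/5.60 = 1.7857
Step 3: Lq = λ²/(μ(μ-λ)) = 100.00/(15.6×5.60) = 1.1447
Step 4: W = 1/(μ-λ) = 1/5.60 = 0.17857
Step 5: Wq = λ/(μ(μ-λ)) = 10.0/(15.6×5.60) = 0.1145
Step 6: P(0) = 1-ρ = 0.3590
Verify: L = λW = 10.0×0.17857 = 1.7857 ✔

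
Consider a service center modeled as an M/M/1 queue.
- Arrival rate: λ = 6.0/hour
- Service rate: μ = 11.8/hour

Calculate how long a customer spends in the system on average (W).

First, compute utilization: ρ = λ/μ = 6.0/11.8 = 0.5085
For M/M/1: W = 1/(μ-λ)
W = 1/(11.8-6.0) = 1/5.80
W = 0.1724 hours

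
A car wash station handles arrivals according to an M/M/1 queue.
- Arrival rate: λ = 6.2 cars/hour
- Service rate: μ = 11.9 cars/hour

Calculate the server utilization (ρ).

Server utilization: ρ = λ/μ
ρ = 6.2/11.9 = 0.5210
The server is busy 52.10% of the time.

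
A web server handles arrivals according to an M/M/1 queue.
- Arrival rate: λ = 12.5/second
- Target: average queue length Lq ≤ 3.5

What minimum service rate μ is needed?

For M/M/1: Lq = λ²/(μ(μ-λ))
Need Lq ≤ 3.5, i.e. μ(μ-λ) ≥ λ²/3.5
μ² - 12.5μ - 156.25/3.5 ≥ 0  →  μ² - 12.5μ - 44.64286 ≥ 0
Quadratic formula (positive root): μ = [λ + √(λ² + 4×44.64286)]/2
Discriminant: 156.25 + 4×44.64286 = 334.8214, √334.8214 = 18.2981
μ ≥ (12.5 + 18.2981)/2 = 15.3991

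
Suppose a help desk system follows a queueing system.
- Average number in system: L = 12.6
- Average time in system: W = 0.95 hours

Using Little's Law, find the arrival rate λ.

Little's Law: L = λW, so λ = L/W
λ = 12.6/0.95 = 13.2632 tickets/hour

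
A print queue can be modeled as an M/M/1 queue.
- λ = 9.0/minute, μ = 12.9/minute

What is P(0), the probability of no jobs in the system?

ρ = λ/μ = 9.0/12.9 = 0.6977
P(0) = 1 - ρ = 1 - 0.6977 = 0.3023
The server is idle 30.23% of the time.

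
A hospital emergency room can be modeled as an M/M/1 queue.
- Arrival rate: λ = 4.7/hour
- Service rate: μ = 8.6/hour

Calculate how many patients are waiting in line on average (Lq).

ρ = λ/μ = 4.7/8.6 = 0.5465
For M/M/1: Lq = λ²/(μ(μ-λ))
Lq = 22.09/(8.6 × 3.90)
Lq = 0.6586 patients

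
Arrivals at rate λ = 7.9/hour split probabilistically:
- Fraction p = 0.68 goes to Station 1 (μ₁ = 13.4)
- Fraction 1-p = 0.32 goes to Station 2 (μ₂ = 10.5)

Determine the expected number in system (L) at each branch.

Effective rates: λ₁ = 7.9×0.68 = 5.372, λ₂ = 7.9×0.32 = 2.528
Station 1: ρ₁ = 5.372/13.4 = 0.4009, L₁ = ρ₁/(1-ρ₁) = 0.4009/(1-0.4009) = 0.6692
Station 2: ρ₂ = 2.528/10.5 = 0.24076, L₂ = ρ₂/(1-ρ₂) = 0.24076/(1-0.24076) = 0.3171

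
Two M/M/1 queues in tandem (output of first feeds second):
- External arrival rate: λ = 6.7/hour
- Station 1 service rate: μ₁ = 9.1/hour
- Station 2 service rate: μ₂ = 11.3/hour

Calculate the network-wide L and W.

By Jackson's theorem, each station behaves as independent M/M/1.
Station 1: ρ₁ = 6.7/9.1 = 0.7363, L₁ = ρ₁/(1-ρ₁) = λ/(μ₁-λ) = 6.7/2.40 = 2.7917
Station 2: ρ₂ = 6.7/11.3 = 0.5929, L₂ = ρ₂/(1-ρ₂) = λ/(μ₂-λ) = 6.7/4.60 = 1.4565
Total: L = L₁ + L₂ = 2.7917 + 1.4565 = 4.2482
W = L/λ = 4.2482/6.7 = 0.6341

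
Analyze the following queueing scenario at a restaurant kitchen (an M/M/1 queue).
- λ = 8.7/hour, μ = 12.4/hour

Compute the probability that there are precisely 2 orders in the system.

ρ = λ/μ = 8.7/12.4 = 0.7016
P(n) = (1-ρ)ρⁿ
P(2) = (1-0.7016) × 0.7016^2
P(2) = 0.2984 × 0.4922
P(2) = 0.1469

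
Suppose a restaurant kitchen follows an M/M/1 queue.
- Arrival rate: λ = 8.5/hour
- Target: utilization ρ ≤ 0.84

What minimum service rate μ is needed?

ρ = λ/μ, so μ = λ/ρ
μ ≥ 8.5/0.84 = 10.1190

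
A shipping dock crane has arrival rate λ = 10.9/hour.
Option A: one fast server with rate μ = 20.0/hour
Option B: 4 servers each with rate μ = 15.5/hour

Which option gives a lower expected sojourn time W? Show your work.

Option A: single server μ = 20.0 (M/M/1)
  ρ_A = 10.9/20.0 = 0.5450
  W_A = 1/(μ-λ) = 1/(20.0-10.9) = 1/9.10 = 0.1099

Option B: 4 servers μ = 15.5 (M/M/4)
  ρ_B = λ/(cμ) = 10.9/(4×15.5) = 0.1758
  Offered load a = λ/μ = cρ = 10.9/15.5 = 0.7032
  P₀ = [ Σₙ₌₀^3 aⁿ/n! + a^4/(4!(1-ρ)) ]⁻¹
  Σ = a^0/0! + a^1/1! + a^2/2! + a^3/3! = 1.00000 + 0.703226 + 0.247263 + 0.0579606 = 2.0084
  a^4/(4!(1-ρ)) = 0.24456/(24 × 0.82419) = 0.01236
  P₀ = 1/(2.0084 + 0.01236) = 0.4949
  Lq = P₀·a^4·ρ / (4!(1-ρ)²) = 0.4949 × 0.2446 × 0.1758 / (24 × 0.6793) = 0.001305
  Wq_B = Lq/λ = 0.001305/10.9 = 0.0001197
  W_B = Wq_B + 1/μ = 0.0001197 + 0.06452 = 0.06464

Since W_B = 0.06464 < W_A = 0.1099, Option B (multiple servers) has the shorter time in system.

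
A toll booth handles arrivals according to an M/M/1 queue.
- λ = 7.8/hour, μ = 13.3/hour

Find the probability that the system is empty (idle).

ρ = λ/μ = 7.8/13.3 = 0.5865
P(0) = 1 - ρ = 1 - 0.5865 = 0.4135
The server is idle 41.35% of the time.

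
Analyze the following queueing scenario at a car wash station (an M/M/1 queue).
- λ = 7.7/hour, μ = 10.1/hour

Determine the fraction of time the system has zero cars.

ρ = λ/μ = 7.7/10.1 = 0.7624
P(0) = 1 - ρ = 1 - 0.7624 = 0.2376
The server is idle 23.76% of the time.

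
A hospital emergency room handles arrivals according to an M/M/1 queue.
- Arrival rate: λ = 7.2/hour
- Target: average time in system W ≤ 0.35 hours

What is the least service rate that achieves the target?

For M/M/1: W = 1/(μ-λ)
Need W ≤ 0.35, so 1/(μ-λ) ≤ 0.35
μ - λ ≥ 1/0.35 = 2.8571
μ ≥ 7.2 + 2.8571 = 10.0571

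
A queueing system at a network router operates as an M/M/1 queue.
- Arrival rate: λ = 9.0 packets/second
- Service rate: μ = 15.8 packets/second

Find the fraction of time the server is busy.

Server utilization: ρ = λ/μ
ρ = 9.0/15.8 = 0.5696
The server is busy 56.96% of the time.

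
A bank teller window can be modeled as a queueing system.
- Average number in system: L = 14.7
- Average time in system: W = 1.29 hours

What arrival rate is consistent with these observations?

Little's Law: L = λW, so λ = L/W
λ = 14.7/1.29 = 11.3953 transactions/hour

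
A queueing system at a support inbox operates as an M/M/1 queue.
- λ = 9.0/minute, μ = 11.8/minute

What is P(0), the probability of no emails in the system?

ρ = λ/μ = 9.0/11.8 = 0.7627
P(0) = 1 - ρ = 1 - 0.7627 = 0.2373
The server is idle 23.73% of the time.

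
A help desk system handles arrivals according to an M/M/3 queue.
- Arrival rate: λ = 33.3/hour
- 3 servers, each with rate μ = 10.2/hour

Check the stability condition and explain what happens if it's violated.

Stability requires ρ = λ/(cμ) < 1
ρ = 33.3/(3 × 10.2) = 33.3/30.60 = 1.0882
Since 1.0882 ≥ 1, the system is UNSTABLE.
Need c > λ/μ = 33.3/10.2 = 3.26.
Minimum servers needed: c = 4.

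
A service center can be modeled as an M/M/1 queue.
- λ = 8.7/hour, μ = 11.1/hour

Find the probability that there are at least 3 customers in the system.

ρ = λ/μ = 8.7/11.1 = 0.7838
P(N ≥ n) = ρⁿ
P(N ≥ 3) = 0.7838^3
P(N ≥ 3) = 0.4815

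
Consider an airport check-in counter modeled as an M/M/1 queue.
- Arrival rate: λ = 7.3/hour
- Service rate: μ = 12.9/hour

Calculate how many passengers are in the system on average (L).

ρ = λ/μ = 7.3/12.9 = 0.5659
For M/M/1: L = λ/(μ-λ)
L = 7.3/(12.9-7.3) = 7.3/5.60
L = 1.3036 passengers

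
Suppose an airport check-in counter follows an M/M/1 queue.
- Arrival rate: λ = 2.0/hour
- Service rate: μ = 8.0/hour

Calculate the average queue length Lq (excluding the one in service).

ρ = λ/μ = 2.0/8.0 = 0.2500
For M/M/1: Lq = λ²/(μ(μ-λ))
Lq = 4.00/(8.0 × 6.00)
Lq = 0.08333 passengers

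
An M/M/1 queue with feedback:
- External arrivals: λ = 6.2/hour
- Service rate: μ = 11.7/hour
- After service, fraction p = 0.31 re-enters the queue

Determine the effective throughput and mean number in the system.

Effective arrival rate: λ_eff = λ/(1-p) = 6.2/(1-0.31) = 6.2/0.69 = 8.9855
ρ = λ_eff/μ = 8.9855/11.7 = 0.76799
L = ρ/(1-ρ) = 0.76799/(1-0.76799) = 3.3102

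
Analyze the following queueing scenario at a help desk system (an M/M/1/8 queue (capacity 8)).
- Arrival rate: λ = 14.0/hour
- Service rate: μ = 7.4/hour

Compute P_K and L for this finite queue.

ρ = λ/μ = 14.0/7.4 = 1.8919
P₀ = (1-ρ)/(1-ρ^(K+1)) = (1-1.8919)/(1-1.8919^9) = -0.8919/-309.5157 = 0.002882
P_K = P₀×ρ^K = 0.002882 × 1.8919^8 = 0.002882 × 164.1290 = 0.4730
Blocking probability P_8 = 0.4730 (47.30%)
L = ρ[1 - (K+1)ρ^K + Kρ^(K+1)] / [(1-ρ)(1-ρ^(K+1))]
L = 1.8919 × (1 - 9×164.1290 + 8×310.5157) / ((1 - 1.8919) × (1 - 310.5157)) = 6.9079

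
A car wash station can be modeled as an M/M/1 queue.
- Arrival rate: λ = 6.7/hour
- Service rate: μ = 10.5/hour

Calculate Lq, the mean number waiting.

ρ = λ/μ = 6.7/10.5 = 0.6381
For M/M/1: Lq = λ²/(μ(μ-λ))
Lq = 44.89/(10.5 × 3.80)
Lq = 1.1251 cars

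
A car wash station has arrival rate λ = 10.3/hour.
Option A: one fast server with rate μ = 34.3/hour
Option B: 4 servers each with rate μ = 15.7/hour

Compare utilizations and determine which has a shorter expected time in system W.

Option A: single server μ = 34.3 (M/M/1)
  ρ_A = 10.3/34.3 = 0.3003
  W_A = 1/(μ-λ) = 1/(34.3-10.3) = 1/24.00 = 0.04167

Option B: 4 servers μ = 15.7 (M/M/4)
  ρ_B = λ/(cμ) = 10.3/(4×15.7) = 0.1640
  Offered load a = λ/μ = cρ = 10.3/15.7 = 0.6561
  P₀ = [ Σₙ₌₀^3 aⁿ/n! + a^4/(4!(1-ρ)) ]⁻¹
  Σ = a^0/0! + a^1/1! + a^2/2! + a^3/3! = 1.0000 + 0.65605 + 0.21520 + 0.047061 = 1.9183
  a^4/(4!(1-ρ)) = 0.18525/(24 × 0.83599) = 0.009233
  P₀ = 1/(1.9183 + 0.009233) = 0.5188
  Lq = P₀·a^4·ρ / (4!(1-ρ)²) = 0.51879 × 0.18525 × 0.16401 / (24 × 0.69887) = 0.0009398
  Wq_B = Lq/λ = 0.00093975/10.3 = 0.000091238
  W_B = Wq_B + 1/μ = 0.000091238 + 0.063694 = 0.06379

Since W_A = 0.04167 < W_B = 0.06379, Option A (single fast server) has the shorter time in system.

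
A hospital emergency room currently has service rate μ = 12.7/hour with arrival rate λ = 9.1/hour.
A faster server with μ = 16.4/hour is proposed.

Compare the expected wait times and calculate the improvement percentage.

System 1: ρ₁ = 9.1/12.7 = 0.7165, W₁ = 1/(12.7-9.1) = 0.2778
System 2: ρ₂ = 9.1/16.4 = 0.5549, W₂ = 1/(16.4-9.1) = 0.1370
Improvement: (W₁-W₂)/W₁ = (0.2778-0.1370)/0.2778 = 50.68%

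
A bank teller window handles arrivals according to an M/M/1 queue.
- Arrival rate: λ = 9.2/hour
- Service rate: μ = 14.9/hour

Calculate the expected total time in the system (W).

First, compute utilization: ρ = λ/μ = 9.2/14.9 = 0.6174
For M/M/1: W = 1/(μ-λ)
W = 1/(14.9-9.2) = 1/5.70
W = 0.1754 hours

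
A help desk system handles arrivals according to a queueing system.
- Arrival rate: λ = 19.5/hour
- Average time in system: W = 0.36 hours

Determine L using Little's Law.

Little's Law: L = λW
L = 19.5 × 0.36 = 7.0200 tickets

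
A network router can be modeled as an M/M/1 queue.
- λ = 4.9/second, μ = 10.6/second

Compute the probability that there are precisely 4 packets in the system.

ρ = λ/μ = 4.9/10.6 = 0.46226
P(n) = (1-ρ)ρⁿ
P(4) = (1-0.46226) × 0.46226^4
P(4) = 0.5377 × 0.04566
P(4) = 0.02455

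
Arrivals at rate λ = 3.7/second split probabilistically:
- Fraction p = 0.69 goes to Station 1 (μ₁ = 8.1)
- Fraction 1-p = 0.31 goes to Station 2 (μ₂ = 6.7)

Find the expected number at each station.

Effective rates: λ₁ = 3.7×0.69 = 2.553, λ₂ = 3.7×0.31 = 1.147
Station 1: ρ₁ = 2.553/8.1 = 0.315185, L₁ = ρ₁/(1-ρ₁) = 0.315185/(1-0.315185) = 0.4602
Station 2: ρ₂ = 1.147/6.7 = 0.1712, L₂ = ρ₂/(1-ρ₂) = 0.1712/(1-0.1712) = 0.2066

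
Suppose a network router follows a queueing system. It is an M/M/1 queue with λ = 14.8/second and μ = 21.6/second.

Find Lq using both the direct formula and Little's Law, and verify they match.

Method 1 (direct): Lq = λ²/(μ(μ-λ)) = 219.04/(21.6 × 6.80) = 1.4913

Method 2 (Little's Law):
W = 1/(μ-λ) = 1/6.80 = 0.147059
Wq = W - 1/μ = 0.147059 - 0.0462963 = 0.100763
Lq = λWq = 14.8 × 0.100763 = 1.4913 ✔ (matches Method 1)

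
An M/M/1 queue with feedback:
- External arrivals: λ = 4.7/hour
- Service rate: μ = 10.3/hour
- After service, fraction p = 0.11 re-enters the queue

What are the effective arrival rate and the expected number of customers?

Effective arrival rate: λ_eff = λ/(1-p) = 4.7/(1-0.11) = 4.7/0.89 = 5.2809
ρ = λ_eff/μ = 5.2809/10.3 = 0.51271
L = ρ/(1-ρ) = 0.51271/(1-0.51271) = 1.0522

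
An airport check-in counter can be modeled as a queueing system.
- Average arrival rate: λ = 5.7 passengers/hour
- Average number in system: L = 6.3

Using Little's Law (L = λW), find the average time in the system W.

Little's Law: L = λW, so W = L/λ
W = 6.3/5.7 = 1.1053 hours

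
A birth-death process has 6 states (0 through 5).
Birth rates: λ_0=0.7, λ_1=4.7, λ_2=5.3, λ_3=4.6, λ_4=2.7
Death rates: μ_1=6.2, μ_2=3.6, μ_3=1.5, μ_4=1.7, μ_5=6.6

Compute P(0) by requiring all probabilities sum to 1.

Ratios P(n)/P(0) = (λ₀···λₙ₋₁)/(μ₁···μₙ):
P(1)/P(0) = (0.7)/(6.2) = 0.1129
P(2)/P(0) = (0.7×4.7)/(6.2×3.6) = 0.1474
P(3)/P(0) = (0.7×4.7×5.3)/(6.2×3.6×1.5) = 0.5208
P(4)/P(0) = (0.7×4.7×5.3×4.6)/(6.2×3.6×1.5×1.7) = 1.4093
P(5)/P(0) = (0.7×4.7×5.3×4.6×2.7)/(6.2×3.6×1.5×1.7×6.6) = 0.5765

Normalization: ∑ P(n) = 1
P(0) × (1.0000 + 0.1129 + 0.1474 + 0.5208 + 1.4093 + 0.5765) = 1
P(0) × 3.7669 = 1
P(0) = 1/3.7669 = 0.2655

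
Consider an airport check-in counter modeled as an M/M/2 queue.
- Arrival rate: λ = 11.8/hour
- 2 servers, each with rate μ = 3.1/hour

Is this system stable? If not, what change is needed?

Stability requires ρ = λ/(cμ) < 1
ρ = 11.8/(2 × 3.1) = 11.8/6.20 = 1.9032
Since 1.9032 ≥ 1, the system is UNSTABLE.
Need c > λ/μ = 11.8/3.1 = 3.81.
Minimum servers needed: c = 4.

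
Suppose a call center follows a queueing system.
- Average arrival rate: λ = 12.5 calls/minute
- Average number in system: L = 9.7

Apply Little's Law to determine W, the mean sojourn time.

Little's Law: L = λW, so W = L/λ
W = 9.7/12.5 = 0.7760 minutes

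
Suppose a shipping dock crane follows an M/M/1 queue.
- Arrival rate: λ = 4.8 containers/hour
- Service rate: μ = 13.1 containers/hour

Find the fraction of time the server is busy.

Server utilization: ρ = λ/μ
ρ = 4.8/13.1 = 0.3664
The server is busy 36.64% of the time.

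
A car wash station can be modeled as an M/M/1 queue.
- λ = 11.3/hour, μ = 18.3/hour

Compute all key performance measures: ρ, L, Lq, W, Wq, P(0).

Step 1: ρ = λ/μ = 11.3/18.3 = 0.6175
Step 2: L = λ/(μ-λ) = 11.3/7.00 = 1.6143
Step 3: Lq = λ²/(μ(μ-λ)) = 127.69/(18.3×7.00) = 0.9968
Step 4: W = 1/(μ-λ) = 1/7.00 = 0.14286
Step 5: Wq = λ/(μ(μ-λ)) = 11.3/(18.3×7.00) = 0.08821
Step 6: P(0) = 1-ρ = 0.3825
Verify: L = λW = 11.3×0.14286 = 1.6143 ✔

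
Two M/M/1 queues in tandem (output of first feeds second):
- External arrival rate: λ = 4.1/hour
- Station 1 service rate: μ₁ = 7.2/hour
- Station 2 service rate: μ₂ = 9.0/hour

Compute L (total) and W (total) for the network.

By Jackson's theorem, each station behaves as independent M/M/1.
Station 1: ρ₁ = 4.1/7.2 = 0.5694, L₁ = ρ₁/(1-ρ₁) = λ/(μ₁-λ) = 4.1/3.10 = 1.3226
Station 2: ρ₂ = 4.1/9.0 = 0.4556, L₂ = ρ₂/(1-ρ₂) = λ/(μ₂-λ) = 4.1/4.90 = 0.8367
Total: L = L₁ + L₂ = 1.3226 + 0.8367 = 2.1593
W = L/λ = 2.1593/4.1 = 0.5267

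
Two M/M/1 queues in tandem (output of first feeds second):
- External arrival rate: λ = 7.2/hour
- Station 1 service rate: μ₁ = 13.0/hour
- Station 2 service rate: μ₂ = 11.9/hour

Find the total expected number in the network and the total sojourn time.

By Jackson's theorem, each station behaves as independent M/M/1.
Station 1: ρ₁ = 7.2/13.0 = 0.5538, L₁ = ρ₁/(1-ρ₁) = λ/(μ₁-λ) = 7.2/5.80 = 1.2414
Station 2: ρ₂ = 7.2/11.9 = 0.6050, L₂ = ρ₂/(1-ρ₂) = λ/(μ₂-λ) = 7.2/4.70 = 1.5319
Total: L = L₁ + L₂ = 1.2414 + 1.5319 = 2.7733
W = L/λ = 2.7733/7.2 = 0.3852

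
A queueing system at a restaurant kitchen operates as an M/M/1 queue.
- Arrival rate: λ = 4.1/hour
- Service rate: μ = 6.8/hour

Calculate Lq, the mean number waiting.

ρ = λ/μ = 4.1/6.8 = 0.6029
For M/M/1: Lq = λ²/(μ(μ-λ))
Lq = 16.81/(6.8 × 2.70)
Lq = 0.9156 orders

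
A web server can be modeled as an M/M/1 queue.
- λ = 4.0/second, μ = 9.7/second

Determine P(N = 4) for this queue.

ρ = λ/μ = 4.0/9.7 = 0.41237
P(n) = (1-ρ)ρⁿ
P(4) = (1-0.41237) × 0.41237^4
P(4) = 0.5876 × 0.02892
P(4) = 0.01699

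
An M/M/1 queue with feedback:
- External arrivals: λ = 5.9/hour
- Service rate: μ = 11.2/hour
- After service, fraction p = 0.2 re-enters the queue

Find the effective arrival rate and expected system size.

Effective arrival rate: λ_eff = λ/(1-p) = 5.9/(1-0.2) = 5.9/0.80 = 7.3750
ρ = λ_eff/μ = 7.3750/11.2 = 0.65848
L = ρ/(1-ρ) = 0.65848/(1-0.65848) = 1.9281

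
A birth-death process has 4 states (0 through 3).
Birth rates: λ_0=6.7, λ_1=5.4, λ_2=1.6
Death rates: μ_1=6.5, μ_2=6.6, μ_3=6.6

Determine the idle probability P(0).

Ratios P(n)/P(0) = (λ₀···λₙ₋₁)/(μ₁···μₙ):
P(1)/P(0) = (6.7)/(6.5) = 1.0308
P(2)/P(0) = (6.7×5.4)/(6.5×6.6) = 0.84336
P(3)/P(0) = (6.7×5.4×1.6)/(6.5×6.6×6.6) = 0.20445

Normalization: ∑ P(n) = 1
P(0) × (1.0000 + 1.0308 + 0.84336 + 0.20445) = 1
P(0) × 3.0786 = 1
P(0) = 1/3.0786 = 0.3248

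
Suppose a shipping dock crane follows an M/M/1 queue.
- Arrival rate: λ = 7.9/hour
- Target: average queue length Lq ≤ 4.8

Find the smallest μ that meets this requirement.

For M/M/1: Lq = λ²/(μ(μ-λ))
Need Lq ≤ 4.8, i.e. μ(μ-λ) ≥ λ²/4.8
μ² - 7.9μ - 62.41/4.8 ≥ 0  →  μ² - 7.9μ - 13.002083 ≥ 0
Quadratic formula (positive root): μ = [λ + √(λ² + 4×13.002083)]/2
Discriminant: 62.41 + 4×13.002083 = 114.41833, √114.41833 = 10.6967
μ ≥ (7.9 + 10.6967)/2 = 9.2983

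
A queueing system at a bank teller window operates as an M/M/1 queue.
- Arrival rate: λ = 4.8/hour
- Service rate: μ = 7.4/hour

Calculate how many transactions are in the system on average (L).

ρ = λ/μ = 4.8/7.4 = 0.6486
For M/M/1: L = λ/(μ-λ)
L = 4.8/(7.4-4.8) = 4.8/2.60
L = 1.8462 transactions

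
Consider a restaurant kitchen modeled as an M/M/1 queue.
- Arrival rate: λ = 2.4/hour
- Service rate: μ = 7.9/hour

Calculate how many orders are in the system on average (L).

ρ = λ/μ = 2.4/7.9 = 0.3038
For M/M/1: L = λ/(μ-λ)
L = 2.4/(7.9-2.4) = 2.4/5.50
L = 0.4364 orders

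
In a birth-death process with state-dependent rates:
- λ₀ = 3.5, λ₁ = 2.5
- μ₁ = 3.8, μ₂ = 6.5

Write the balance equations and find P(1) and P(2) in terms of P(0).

Balance equations:
State 0: λ₀P₀ = μ₁P₁ → P₁ = (λ₀/μ₁)P₀ = (3.5/3.8)P₀ = 0.9211P₀
State 1: P₂ = (λ₀λ₁)/(μ₁μ₂)P₀ = (3.5×2.5)/(3.8×6.5)P₀ = 0.3543P₀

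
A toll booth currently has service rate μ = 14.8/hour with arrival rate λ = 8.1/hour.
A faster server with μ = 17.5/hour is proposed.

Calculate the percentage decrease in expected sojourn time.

System 1: ρ₁ = 8.1/14.8 = 0.5473, W₁ = 1/(14.8-8.1) = 0.14925
System 2: ρ₂ = 8.1/17.5 = 0.4629, W₂ = 1/(17.5-8.1) = 0.10638
Improvement: (W₁-W₂)/W₁ = (0.14925-0.10638)/0.14925 = 28.72%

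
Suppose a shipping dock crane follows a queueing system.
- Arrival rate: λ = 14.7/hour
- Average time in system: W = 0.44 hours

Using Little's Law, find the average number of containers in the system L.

Little's Law: L = λW
L = 14.7 × 0.44 = 6.4680 containers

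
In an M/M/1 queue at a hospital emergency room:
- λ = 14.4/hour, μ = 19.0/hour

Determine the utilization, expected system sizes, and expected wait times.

Step 1: ρ = λ/μ = 14.4/19.0 = 0.7579
Step 2: L = λ/(μ-λ) = 14.4/4.60 = 3.1304
Step 3: Lq = λ²/(μ(μ-λ)) = 207.36/(19.0×4.60) = 2.3725
Step 4: W = 1/(μ-λ) = 1/4.60 = 0.21739
Step 5: Wq = λ/(μ(μ-λ)) = 14.4/(19.0×4.60) = 0.1648
Step 6: P(0) = 1-ρ = 0.2421
Verify: L = λW = 14.4×0.21739 = 3.1304 ✔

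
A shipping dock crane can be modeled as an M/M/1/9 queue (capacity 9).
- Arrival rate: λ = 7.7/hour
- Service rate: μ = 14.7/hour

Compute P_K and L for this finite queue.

ρ = λ/μ = 7.7/14.7 = 0.5238
P₀ = (1-ρ)/(1-ρ^(K+1)) = (1-0.5238)/(1-0.5238^10) = 0.47620/0.99845 = 0.4769
P_K = P₀×ρ^K = 0.47694 × 0.5238^9 = 0.47694 × 0.0029682 = 0.001416
Blocking probability P_9 = 0.001416 (0.14%)
L = ρ[1 - (K+1)ρ^K + Kρ^(K+1)] / [(1-ρ)(1-ρ^(K+1))]
L = 0.5238 × (1 - 10×0.002968 + 9×0.001555) / ((1 - 0.5238) × (1 - 0.001555)) = 1.0844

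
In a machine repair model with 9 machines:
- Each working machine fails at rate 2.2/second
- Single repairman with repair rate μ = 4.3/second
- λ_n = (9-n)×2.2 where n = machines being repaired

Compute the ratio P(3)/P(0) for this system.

P(3)/P(0) = ∏_{i=0}^{3-1} λ_i/μ_{i+1}
= (9-0)×2.2/4.3 × (9-1)×2.2/4.3 × (9-2)×2.2/4.3
= 67.4984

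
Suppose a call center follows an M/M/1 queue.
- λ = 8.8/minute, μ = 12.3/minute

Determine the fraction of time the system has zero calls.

ρ = λ/μ = 8.8/12.3 = 0.7154
P(0) = 1 - ρ = 1 - 0.7154 = 0.2846
The server is idle 28.46% of the time.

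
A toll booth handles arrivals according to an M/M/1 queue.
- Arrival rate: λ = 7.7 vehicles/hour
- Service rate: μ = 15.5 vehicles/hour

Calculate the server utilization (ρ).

Server utilization: ρ = λ/μ
ρ = 7.7/15.5 = 0.4968
The server is busy 49.68% of the time.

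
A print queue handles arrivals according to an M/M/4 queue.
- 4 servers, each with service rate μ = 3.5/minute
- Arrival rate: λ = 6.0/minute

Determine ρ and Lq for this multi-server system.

Traffic intensity: ρ = λ/(cμ) = 6.0/(4×3.5) = 0.4286
Since ρ = 0.4286 < 1, system is stable.
Offered load a = λ/μ = cρ = 6.0/3.5 = 1.7143
P₀ = [ Σₙ₌₀^3 aⁿ/n! + a^4/(4!(1-ρ)) ]⁻¹
Σ = a^0/0! + a^1/1! + a^2/2! + a^3/3! = 1.0000 + 1.7143 + 1.4694 + 0.83965 = 5.0233
a^4/(4!(1-ρ)) = 8.6364/(24 × 0.57143) = 0.6297
P₀ = 1/(5.0233 + 0.6297) = 0.1769
Lq = P₀·a^4·ρ / (4!(1-ρ)²) = 0.17690 × 8.6364 × 0.42857 / (24 × 0.32653) = 0.08355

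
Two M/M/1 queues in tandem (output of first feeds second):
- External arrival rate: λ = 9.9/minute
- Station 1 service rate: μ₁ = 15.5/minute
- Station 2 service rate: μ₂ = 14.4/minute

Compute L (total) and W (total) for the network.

By Jackson's theorem, each station behaves as independent M/M/1.
Station 1: ρ₁ = 9.9/15.5 = 0.6387, L₁ = ρ₁/(1-ρ₁) = λ/(μ₁-λ) = 9.9/5.60 = 1.7679
Station 2: ρ₂ = 9.9/14.4 = 0.6875, L₂ = ρ₂/(1-ρ₂) = λ/(μ₂-λ) = 9.9/4.50 = 2.2000
Total: L = L₁ + L₂ = 1.7679 + 2.2000 = 3.9679
W = L/λ = 3.9679/9.9 = 0.4008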